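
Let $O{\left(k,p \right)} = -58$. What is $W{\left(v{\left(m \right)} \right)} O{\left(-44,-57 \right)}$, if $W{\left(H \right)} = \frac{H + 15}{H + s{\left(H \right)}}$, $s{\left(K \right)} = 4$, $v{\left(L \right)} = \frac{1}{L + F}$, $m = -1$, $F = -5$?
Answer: $- \frac{5162}{23} \approx -224.43$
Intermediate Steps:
$v{\left(L \right)} = \frac{1}{-5 + L}$ ($v{\left(L \right)} = \frac{1}{L - 5} = \frac{1}{-5 + L}$)
$W{\left(H \right)} = \frac{15 + H}{4 + H}$ ($W{\left(H \right)} = \frac{H + 15}{H + 4} = \frac{15 + H}{4 + H}$)
$W{\left(v{\left(m \right)} \right)} O{\left(-44,-57 \right)} = \frac{15 + \frac{1}{-5 - 1}}{4 + \frac{1}{-5 - 1}} \left(-58\right) = \frac{15 + \frac{1}{-6}}{4 + \frac{1}{-6}} \left(-58\right) = \frac{15 - \frac{1}{6}}{4 - \frac{1}{6}} \left(-58\right) = \frac{1}{\frac{23}{6}} \cdot \frac{89}{6} \left(-58\right) = \frac{6}{23} \cdot \frac{89}{6} \left(-58\right) = \frac{89}{23} \left(-58\right) = - \frac{5162}{23}$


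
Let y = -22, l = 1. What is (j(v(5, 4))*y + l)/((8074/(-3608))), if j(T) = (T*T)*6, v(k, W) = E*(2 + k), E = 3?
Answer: 9546604/367 ≈ 26013.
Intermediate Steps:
v(k, W) = 6 + 3*k (v(k, W) = 3*(2 + k) = 6 + 3*k)
j(T) = 6*T**2 (j(T) = T**2*6 = 6*T**2)
(j(v(5, 4))*y + l)/((8074/(-3608))) = ((6*(6 + 3*5)**2)*(-22) + 1)/((8074/(-3608))) = ((6*(6 + 15)**2)*(-22) + 1)/((8074*(-1/3608))) = ((6*21**2)*(-22) + 1)/(-367/164) = ((6*441)*(-22) + 1)*(-164/367) = (2646*(-22) + 1)*(-164/367) = (-58212 + 1)*(-164/367) = -58211*(-164/367) = 9546604/367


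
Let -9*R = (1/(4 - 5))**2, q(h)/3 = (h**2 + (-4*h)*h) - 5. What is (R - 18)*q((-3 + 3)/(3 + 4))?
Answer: 815/3 ≈ 271.67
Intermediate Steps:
q(h) = -15 - 9*h**2 (q(h) = 3*((h**2 + (-4*h)*h) - 5) = 3*((h**2 - 4*h**2) - 5) = 3*(-3*h**2 - 5) = 3*(-5 - 3*h**2) = -15 - 9*h**2)
R = -1/9 (R = -1/(9*(4 - 5)**2) = -(1/(-1))**2/9 = -1/9*(-1)**2 = -1/9*1 = -1/9 ≈ -0.11111)
(R - 18)*q((-3 + 3)/(3 + 4)) = (-1/9 - 18)*(-15 - 9*(-3 + 3)**2/(3 + 4)**2) = -163*(-15 - 9*(0/7)**2)/9 = -163*(-15 - 9*(0*(1/7))**2)/9 = -163*(-15 - 9*0**2)/9 = -163*(-15 - 9*0)/9 = -163*(-15 + 0)/9 = -163/9*(-15) = 815/3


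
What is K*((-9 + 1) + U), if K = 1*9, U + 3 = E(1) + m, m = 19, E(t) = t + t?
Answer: 90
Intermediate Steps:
E(t) = 2*t
U = 18 (U = -3 + (2*1 + 19) = -3 + (2 + 19) = -3 + 21 = 18)
K = 9
K*((-9 + 1) + U) = 9*((-9 + 1) + 18) = 9*(-8 + 18) = 9*10 = 90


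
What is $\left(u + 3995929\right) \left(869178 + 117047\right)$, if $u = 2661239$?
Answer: $6565465510800$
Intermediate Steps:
$\left(u + 3995929\right) \left(869178 + 117047\right) = \left(2661239 + 3995929\right) \left(869178 + 117047\right) = 6657168 \cdot 986225 = 6565465510800$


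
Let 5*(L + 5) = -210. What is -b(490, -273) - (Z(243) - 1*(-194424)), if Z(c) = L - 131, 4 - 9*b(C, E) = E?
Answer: -1748491/9 ≈ -1.9428e+5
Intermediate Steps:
L = -47 (L = -5 + (1/5)*(-210) = -5 - 42 = -47)
b(C, E) = 4/9 - E/9
Z(c) = -178 (Z(c) = -47 - 131 = -178)
-b(490, -273) - (Z(243) - 1*(-194424)) = -(4/9 - 1/9*(-273)) - (-178 - 1*(-194424)) = -(4/9 + 91/3) - (-178 + 194424) = -1*277/9 - 1*194246 = -277/9 - 194246 = -1748491/9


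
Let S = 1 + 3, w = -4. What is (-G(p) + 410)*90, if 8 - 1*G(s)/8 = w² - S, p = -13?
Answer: 39780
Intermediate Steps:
S = 4
G(s) = -32 (G(s) = 64 - 8*((-4)² - 1*4) = 64 - 8*(16 - 4) = 64 - 8*12 = 64 - 96 = -32)
(-G(p) + 410)*90 = (-1*(-32) + 410)*90 = (32 + 410)*90 = 442*90 = 39780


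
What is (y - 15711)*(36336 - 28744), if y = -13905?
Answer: -224844672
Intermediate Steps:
(y - 15711)*(36336 - 28744) = (-13905 - 15711)*(36336 - 28744) = -29616*7592 = -224844672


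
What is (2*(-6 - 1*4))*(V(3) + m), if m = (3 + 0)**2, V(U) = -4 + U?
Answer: -160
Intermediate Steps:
m = 9 (m = 3**2 = 9)
(2*(-6 - 1*4))*(V(3) + m) = (2*(-6 - 1*4))*((-4 + 3) + 9) = (2*(-6 - 4))*(-1 + 9) = (2*(-10))*8 = -20*8 = -160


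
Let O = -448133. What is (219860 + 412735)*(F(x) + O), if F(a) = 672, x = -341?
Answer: -283061591295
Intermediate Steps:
(219860 + 412735)*(F(x) + O) = (219860 + 412735)*(672 - 448133) = 632595*(-447461) = -283061591295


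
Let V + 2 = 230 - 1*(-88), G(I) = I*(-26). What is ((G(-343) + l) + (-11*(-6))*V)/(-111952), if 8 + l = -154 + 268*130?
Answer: -16113/27988 ≈ -0.57571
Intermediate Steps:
G(I) = -26*I
l = 34678 (l = -8 + (-154 + 268*130) = -8 + (-154 + 34840) = -8 + 34686 = 34678)
V = 316 (V = -2 + (230 - 1*(-88)) = -2 + (230 + 88) = -2 + 318 = 316)
((G(-343) + l) + (-11*(-6))*V)/(-111952) = ((-26*(-343) + 34678) - 11*(-6)*316)/(-111952) = ((8918 + 34678) + 66*316)*(-1/111952) = (43596 + 20856)*(-1/111952) = 64452*(-1/111952) = -16113/27988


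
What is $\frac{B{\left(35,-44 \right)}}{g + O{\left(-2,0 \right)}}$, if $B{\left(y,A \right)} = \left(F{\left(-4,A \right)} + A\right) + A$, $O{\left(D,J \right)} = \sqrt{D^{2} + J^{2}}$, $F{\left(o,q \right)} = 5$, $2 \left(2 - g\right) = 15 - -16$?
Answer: $\frac{166}{23} \approx 7.2174$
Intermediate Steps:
$g = - \frac{27}{2}$ ($g = 2 - \frac{15 - -16}{2} = 2 - \frac{15 + 16}{2} = 2 - \frac{31}{2} = - \frac{27}{2} \approx -13.5$)
$B{\left(y,A \right)} = 5 + 2 A$ ($B{\left(y,A \right)} = \left(5 + A\right) + A = 5 + 2 A$)
$\frac{B{\left(35,-44 \right)}}{g + O{\left(-2,0 \right)}} = \frac{5 + 2 \left(-44\right)}{- \frac{27}{2} + \sqrt{\left(-2\right)^{2} + 0^{2}}} = \frac{5 - 88}{- \frac{27}{2} + \sqrt{4 + 0}} = - \frac{83}{- \frac{27}{2} + \sqrt{4}} = - \frac{83}{- \frac{27}{2} + 2} = - \frac{83}{- \frac{23}{2}} = \left(-83\right) \left(- \frac{2}{23}\right) = \frac{166}{23}$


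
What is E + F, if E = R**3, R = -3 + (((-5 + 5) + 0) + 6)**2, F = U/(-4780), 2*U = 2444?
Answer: 85888819/2390 ≈ 35937.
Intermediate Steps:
U = 1222 (U = (1/2)*2444 = 1222)
F = -611/2390 (F = 1222/(-4780) = 1222*(-1/4780) = -611/2390 ≈ -0.25565)
R = 33 (R = -3 + ((0 + 0) + 6)**2 = -3 + (0 + 6)**2 = -3 + 6**2 = -3 + 36 = 33)
E = 35937 (E = 33**3 = 35937)
E + F = 35937 - 611/2390 = 85888819/2390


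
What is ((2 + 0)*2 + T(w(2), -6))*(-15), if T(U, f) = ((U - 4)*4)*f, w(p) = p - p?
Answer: -1500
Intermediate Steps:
w(p) = 0
T(U, f) = f*(-16 + 4*U) (T(U, f) = ((-4 + U)*4)*f = (-16 + 4*U)*f = f*(-16 + 4*U))
((2 + 0)*2 + T(w(2), -6))*(-15) = ((2 + 0)*2 + 4*(-6)*(-4 + 0))*(-15) = (2*2 + 4*(-6)*(-4))*(-15) = (4 + 96)*(-15) = 100*(-15) = -1500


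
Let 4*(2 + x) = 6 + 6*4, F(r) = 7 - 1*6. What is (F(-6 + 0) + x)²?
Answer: 169/4 ≈ 42.250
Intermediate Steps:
F(r) = 1 (F(r) = 7 - 6 = 1)
x = 11/2 (x = -2 + (6 + 6*4)/4 = -2 + (6 + 24)/4 = -2 + (¼)*30 = -2 + 15/2 = 11/2 ≈ 5.5000)
(F(-6 + 0) + x)² = (1 + 11/2)² = (13/2)² = 169/4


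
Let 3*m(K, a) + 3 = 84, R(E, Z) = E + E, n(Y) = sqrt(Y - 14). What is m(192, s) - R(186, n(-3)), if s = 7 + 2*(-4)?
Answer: -345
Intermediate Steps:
n(Y) = sqrt(-14 + Y)
R(E, Z) = 2*E
s = -1 (s = 7 - 8 = -1)
m(K, a) = 27 (m(K, a) = -1 + (1/3)*84 = -1 + 28 = 27)
m(192, s) - R(186, n(-3)) = 27 - 2*186 = 27 - 1*372 = 27 - 372 = -345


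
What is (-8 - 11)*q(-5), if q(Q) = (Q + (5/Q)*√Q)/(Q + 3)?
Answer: -95/2 - 19*I*√5/2 ≈ -47.5 - 21.243*I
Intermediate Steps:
q(Q) = (Q + 5/√Q)/(3 + Q)
(-8 - 11)*q(-5) = (-8 - 11)*(((-5)² + 5*√(-5))/((-5)*(3 - 5))) = -(-19)*(25 + 5*(I*√5))/(5*(-2)) = -(-19)*(-1)*(25 + 5*I*√5)/(5*2) = -19*(5/2 + I*√5/2) = -95/2 - 19*I*√5/2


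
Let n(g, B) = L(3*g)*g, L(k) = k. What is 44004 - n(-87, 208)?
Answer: 21297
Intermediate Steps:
n(g, B) = 3*g² (n(g, B) = (3*g)*g = 3*g²)
44004 - n(-87, 208) = 44004 - 3*(-87)² = 44004 - 3*7569 = 44004 - 1*22707 = 44004 - 22707 = 21297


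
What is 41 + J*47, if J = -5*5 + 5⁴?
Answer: 28241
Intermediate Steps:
J = 600 (J = -25 + 625 = 600)
41 + J*47 = 41 + 600*47 = 41 + 28200 = 28241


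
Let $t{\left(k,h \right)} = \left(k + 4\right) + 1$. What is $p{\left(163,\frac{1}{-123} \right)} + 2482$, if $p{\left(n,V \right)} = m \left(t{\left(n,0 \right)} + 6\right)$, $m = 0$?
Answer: $2482$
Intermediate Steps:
$t{\left(k,h \right)} = 5 + k$ ($t{\left(k,h \right)} = \left(4 + k\right) + 1 = 5 + k$)
$p{\left(n,V \right)} = 0$ ($p{\left(n,V \right)} = 0 \left(\left(5 + n\right) + 6\right) = 0 \left(11 + n\right) = 0$)
$p{\left(163,\frac{1}{-123} \right)} + 2482 = 0 + 2482 = 2482$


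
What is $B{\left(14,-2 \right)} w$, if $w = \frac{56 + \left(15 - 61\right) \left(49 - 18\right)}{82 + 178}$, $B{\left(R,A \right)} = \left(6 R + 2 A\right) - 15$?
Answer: $- \frac{685}{2} \approx -342.5$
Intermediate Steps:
$B{\left(R,A \right)} = -15 + 2 A + 6 R$ ($B{\left(R,A \right)} = \left(2 A + 6 R\right) - 15 = -15 + 2 A + 6 R$)
$w = - \frac{137}{26}$ ($w = \frac{56 - 1426}{260} = \left(56 - 1426\right) \frac{1}{260} = \left(-1370\right) \frac{1}{260} = - \frac{137}{26} \approx -5.2692$)
$B{\left(14,-2 \right)} w = \left(-15 + 2 \left(-2\right) + 6 \cdot 14\right) \left(- \frac{137}{26}\right) = \left(-15 - 4 + 84\right) \left(- \frac{137}{26}\right) = 65 \left(- \frac{137}{26}\right) = - \frac{685}{2}$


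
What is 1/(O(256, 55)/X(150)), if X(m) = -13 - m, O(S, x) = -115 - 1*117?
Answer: 163/232 ≈ 0.70259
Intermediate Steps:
O(S, x) = -232 (O(S, x) = -115 - 117 = -232)
1/(O(256, 55)/X(150)) = 1/(-232/(-13 - 1*150)) = 1/(-232/(-13 - 150)) = 1/(-232/(-163)) = 1/(-232*(-1/163)) = 1/(232/163) = 163/232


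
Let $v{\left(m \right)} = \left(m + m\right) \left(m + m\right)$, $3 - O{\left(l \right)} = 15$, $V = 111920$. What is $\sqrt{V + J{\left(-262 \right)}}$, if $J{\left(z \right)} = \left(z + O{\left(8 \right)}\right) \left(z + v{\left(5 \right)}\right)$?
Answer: $2 \sqrt{39077} \approx 395.36$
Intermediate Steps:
$O{\left(l \right)} = -12$ ($O{\left(l \right)} = 3 - 15 = -12$)
$v{\left(m \right)} = 4 m^{2}$ ($v{\left(m \right)} = 2 m 2 m = 4 m^{2}$)
$J{\left(z \right)} = \left(-12 + z\right) \left(100 + z\right)$ ($J{\left(z \right)} = \left(z - 12\right) \left(z + 4 \cdot 5^{2}\right) = \left(-12 + z\right) \left(z + 4 \cdot 25\right) = \left(-12 + z\right) \left(z + 100\right) = \left(-12 + z\right) \left(100 + z\right)$)
$\sqrt{V + J{\left(-262 \right)}} = \sqrt{111920 + \left(-1200 + \left(-262\right)^{2} + 88 \left(-262\right)\right)} = \sqrt{111920 - -44388} = \sqrt{111920 + 44388} = \sqrt{156308} = 2 \sqrt{39077}$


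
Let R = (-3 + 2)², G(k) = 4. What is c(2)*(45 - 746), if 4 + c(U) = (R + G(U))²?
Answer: -14721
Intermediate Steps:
R = 1 (R = (-1)² = 1)
c(U) = 21 (c(U) = -4 + (1 + 4)² = -4 + 5² = -4 + 25 = 21)
c(2)*(45 - 746) = 21*(45 - 746) = 21*(-701) = -14721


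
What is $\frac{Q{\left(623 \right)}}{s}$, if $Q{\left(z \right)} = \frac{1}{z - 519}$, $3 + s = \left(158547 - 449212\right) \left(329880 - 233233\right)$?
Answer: $- \frac{1}{2921557626832} \approx -3.4228 \cdot 10^{-13}$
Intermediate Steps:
$s = -28091900258$ ($s = -3 + \left(158547 - 449212\right) \left(329880 - 233233\right) = -3 - 28091900255 = -28091900258$)
$Q{\left(z \right)} = \frac{1}{-519 + z}$
$\frac{Q{\left(623 \right)}}{s} = \frac{1}{\left(-519 + 623\right) \left(-28091900258\right)} = \frac{1}{104} \left(- \frac{1}{28091900258}\right) = - \frac{1}{2921557626832}$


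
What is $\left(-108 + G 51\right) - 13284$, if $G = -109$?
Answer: $-18951$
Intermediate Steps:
$\left(-108 + G 51\right) - 13284 = \left(-108 - 5559\right) - 13284 = -5667 - 13284 = -18951$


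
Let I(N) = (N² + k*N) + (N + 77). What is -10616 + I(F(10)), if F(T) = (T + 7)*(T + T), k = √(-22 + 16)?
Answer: 105401 + 340*I*√6 ≈ 1.054e+5 + 832.83*I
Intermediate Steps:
k = I*√6 (k = √(-6) = I*√6 ≈ 2.4495*I)
F(T) = 2*T*(7 + T) (F(T) = (7 + T)*(2*T) = 2*T*(7 + T))
I(N) = 77 + N + N² + I*N*√6 (I(N) = (N² + (I*√6)*N) + (N + 77) = (N² + I*N*√6) + (77 + N) = 77 + N + N² + I*N*√6)
-10616 + I(F(10)) = -10616 + (77 + 2*10*(7 + 10) + (2*10*(7 + 10))² + I*(2*10*(7 + 10))*√6) = -10616 + (77 + 2*10*17 + (2*10*17)² + I*(2*10*17)*√6) = -10616 + (77 + 340 + 340² + I*340*√6) = -10616 + (77 + 340 + 115600 + 340*I*√6) = -10616 + (116017 + 340*I*√6) = 105401 + 340*I*√6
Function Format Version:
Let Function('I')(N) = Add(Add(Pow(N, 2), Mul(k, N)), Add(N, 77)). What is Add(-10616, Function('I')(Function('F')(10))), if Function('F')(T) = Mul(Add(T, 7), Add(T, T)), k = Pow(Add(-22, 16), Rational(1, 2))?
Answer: Add(105401, Mul(340, I, Pow(6, Rational(1, 2)))) ≈ Add(1.0540e+5, Mul(832.83, I))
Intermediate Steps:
k = Mul(I, Pow(6, Rational(1, 2))) (k = Pow(-6, Rational(1, 2)) = Mul(I, Pow(6, Rational(1, 2))) ≈ Mul(2.4495, I))
Function('F')(T) = Mul(2, T, Add(7, T)) (Function('F')(T) = Mul(Add(7, T), Mul(2, T)) = Mul(2, T, Add(7, T)))
Function('I')(N) = Add(77, N, Pow(N, 2), Mul(I, N, Pow(6, Rational(1, 2)))) (Function('I')(N) = Add(Add(Pow(N, 2), Mul(Mul(I, Pow(6, Rational(1, 2))), N)), Add(N, 77)) = Add(Add(Pow(N, 2), Mul(I, N, Pow(6, Rational(1, 2)))), Add(77, N)) = Add(77, N, Pow(N, 2), Mul(I, N, Pow(6, Rational(1, 2)))))
Add(-10616, Function('I')(Function('F')(10))) = Add(-10616, Add(77, Mul(2, 10, Add(7, 10)), Pow(Mul(2, 10, Add(7, 10)), 2), Mul(I, Mul(2, 10, Add(7, 10)), Pow(6, Rational(1, 2))))) = Add(-10616, Add(77, Mul(2, 10, 17), Pow(Mul(2, 10, 17), 2), Mul(I, Mul(2, 10, 17), Pow(6, Rational(1, 2))))) = Add(-10616, Add(77, 340, Pow(340, 2), Mul(I, 340, Pow(6, Rational(1, 2))))) = Add(-10616, Add(77, 340, 115600, Mul(340, I, Pow(6, Rational(1, 2))))) = Add(-10616, Add(116017, Mul(340, I, Pow(6, Rational(1, 2))))) = Add(105401, Mul(340, I, Pow(6, Rational(1, 2))))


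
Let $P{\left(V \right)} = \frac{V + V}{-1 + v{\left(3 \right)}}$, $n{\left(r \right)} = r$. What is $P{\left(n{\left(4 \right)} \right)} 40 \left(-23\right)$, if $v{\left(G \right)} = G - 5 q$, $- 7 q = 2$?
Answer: $- \frac{6440}{3} \approx -2146.7$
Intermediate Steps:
$q = - \frac{2}{7}$ ($q = \left(- \frac{1}{7}\right) 2 = - \frac{2}{7} \approx -0.28571$)
$v{\left(G \right)} = \frac{10}{7} + G$ ($v{\left(G \right)} = G - - \frac{10}{7} = G + \frac{10}{7} = \frac{10}{7} + G$)
$P{\left(V \right)} = \frac{7 V}{12}$ ($P{\left(V \right)} = \frac{V + V}{-1 + \left(\frac{10}{7} + 3\right)} = \frac{2 V}{-1 + \frac{31}{7}} = \frac{2 V}{\frac{24}{7}} = 2 V \frac{7}{24} = \frac{7 V}{12}$)
$P{\left(n{\left(4 \right)} \right)} 40 \left(-23\right) = \frac{7}{12} \cdot 4 \cdot 40 \left(-23\right) = \frac{7}{3} \cdot 40 \left(-23\right) = \frac{280}{3} \left(-23\right) = - \frac{6440}{3}$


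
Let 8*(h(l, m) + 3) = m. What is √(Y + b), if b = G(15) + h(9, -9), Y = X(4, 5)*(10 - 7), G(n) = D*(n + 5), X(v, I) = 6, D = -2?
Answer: I*√418/4 ≈ 5.1113*I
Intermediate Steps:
h(l, m) = -3 + m/8
G(n) = -10 - 2*n (G(n) = -2*(n + 5) = -2*(5 + n) = -10 - 2*n)
Y = 18 (Y = 6*(10 - 7) = 6*3 = 18)
b = -353/8 (b = (-10 - 2*15) + (-3 + (⅛)*(-9)) = (-10 - 30) + (-3 - 9/8) = -40 - 33/8 = -353/8 ≈ -44.125)
√(Y + b) = √(18 - 353/8) = √(-209/8) = I*√418/4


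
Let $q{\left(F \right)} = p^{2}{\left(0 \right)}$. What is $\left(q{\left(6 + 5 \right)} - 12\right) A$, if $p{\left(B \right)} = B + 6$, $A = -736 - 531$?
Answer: $-30408$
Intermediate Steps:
$A = -1267$
$p{\left(B \right)} = 6 + B$
$q{\left(F \right)} = 36$ ($q{\left(F \right)} = \left(6 + 0\right)^{2} = 6^{2} = 36$)
$\left(q{\left(6 + 5 \right)} - 12\right) A = \left(36 - 12\right) \left(-1267\right) = 24 \left(-1267\right) = -30408$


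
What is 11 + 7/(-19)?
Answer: 202/19 ≈ 10.632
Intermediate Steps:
11 + 7/(-19) = 11 - 1/19*7 = 11 - 7/19 = 202/19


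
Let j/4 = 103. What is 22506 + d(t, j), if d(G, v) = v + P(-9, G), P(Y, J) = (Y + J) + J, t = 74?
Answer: 23057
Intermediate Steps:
P(Y, J) = Y + 2*J (P(Y, J) = (J + Y) + J = Y + 2*J)
j = 412 (j = 4*103 = 412)
d(G, v) = -9 + v + 2*G (d(G, v) = v + (-9 + 2*G) = -9 + v + 2*G)
22506 + d(t, j) = 22506 + (-9 + 412 + 2*74) = 22506 + (-9 + 412 + 148) = 22506 + 551 = 23057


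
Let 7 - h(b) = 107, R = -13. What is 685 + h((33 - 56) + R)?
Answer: 585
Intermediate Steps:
h(b) = -100 (h(b) = 7 - 1*107 = 7 - 107 = -100)
685 + h((33 - 56) + R) = 685 - 100 = 585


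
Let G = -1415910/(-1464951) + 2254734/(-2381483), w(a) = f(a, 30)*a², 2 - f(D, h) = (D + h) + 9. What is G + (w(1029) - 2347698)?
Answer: -1315344942533634761812/1162918634111 ≈ -1.1311e+9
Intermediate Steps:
f(D, h) = -7 - D - h (f(D, h) = 2 - ((D + h) + 9) = 2 - (9 + D + h) = 2 + (-9 - D - h) = -7 - D - h)
w(a) = a²*(-37 - a) (w(a) = (-7 - a - 1*30)*a² = (-7 - a - 30)*a² = (-37 - a)*a² = a²*(-37 - a))
G = 22963588832/1162918634111 (G = -1415910*(-1/1464951) + 2254734*(-1/2381483) = 471970/488317 - 2254734/2381483 = 22963588832/1162918634111 ≈ 0.019747)
G + (w(1029) - 2347698) = 22963588832/1162918634111 + (1029²*(-37 - 1*1029) - 2347698) = 22963588832/1162918634111 + (1058841*(-37 - 1029) - 2347698) = 22963588832/1162918634111 + (1058841*(-1066) - 2347698) = 22963588832/1162918634111 + (-1128724506 - 2347698) = 22963588832/1162918634111 - 1131072204 = -1315344942533634761812/1162918634111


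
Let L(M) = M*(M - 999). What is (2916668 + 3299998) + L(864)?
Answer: 6100026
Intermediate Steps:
L(M) = M*(-999 + M)
(2916668 + 3299998) + L(864) = (2916668 + 3299998) + 864*(-999 + 864) = 6216666 + 864*(-135) = 6216666 - 116640 = 6100026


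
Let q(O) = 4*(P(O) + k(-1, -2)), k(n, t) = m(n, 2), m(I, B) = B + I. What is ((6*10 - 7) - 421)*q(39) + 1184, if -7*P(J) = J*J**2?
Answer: 87315552/7 ≈ 1.2474e+7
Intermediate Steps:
P(J) = -J**3/7 (P(J) = -J*J**2/7 = -J**3/7)
k(n, t) = 2 + n
q(O) = 4 - 4*O**3/7 (q(O) = 4*(-O**3/7 + (2 - 1)) = 4*(-O**3/7 + 1) = 4*(1 - O**3/7) = 4 - 4*O**3/7)
((6*10 - 7) - 421)*q(39) + 1184 = ((6*10 - 7) - 421)*(4 - 4/7*39**3) + 1184 = ((60 - 7) - 421)*(4 - 4/7*59319) + 1184 = (53 - 421)*(4 - 237276/7) + 1184 = -368*(-237248/7) + 1184 = 87307264/7 + 1184 = 87315552/7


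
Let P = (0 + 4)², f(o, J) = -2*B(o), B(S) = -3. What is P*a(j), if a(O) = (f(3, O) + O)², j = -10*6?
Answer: 46656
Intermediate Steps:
j = -60
f(o, J) = 6 (f(o, J) = -2*(-3) = 6)
a(O) = (6 + O)²
P = 16 (P = 4² = 16)
P*a(j) = 16*(6 - 60)² = 16*(-54)² = 16*2916 = 46656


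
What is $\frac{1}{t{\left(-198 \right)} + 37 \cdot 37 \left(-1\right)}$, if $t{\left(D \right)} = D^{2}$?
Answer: $\frac{1}{37835} \approx 2.6431 \cdot 10^{-5}$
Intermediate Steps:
$\frac{1}{t{\left(-198 \right)} + 37 \cdot 37 \left(-1\right)} = \frac{1}{\left(-198\right)^{2} + 37 \cdot 37 \left(-1\right)} = \frac{1}{39204 + 1369 \left(-1\right)} = \frac{1}{39204 - 1369} = \frac{1}{37835}$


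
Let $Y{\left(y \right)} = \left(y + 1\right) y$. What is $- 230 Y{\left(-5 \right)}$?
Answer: $-4600$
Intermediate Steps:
$Y{\left(y \right)} = y \left(1 + y\right)$ ($Y{\left(y \right)} = \left(1 + y\right) y = y \left(1 + y\right)$)
$- 230 Y{\left(-5 \right)} = - 230 \left(- 5 \left(1 - 5\right)\right) = - 230 \left(\left(-5\right) \left(-4\right)\right) = \left(-230\right) 20 = -4600$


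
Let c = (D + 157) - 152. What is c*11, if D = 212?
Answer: 2387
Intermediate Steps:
c = 217 (c = (212 + 157) - 152 = 369 - 152 = 217)
c*11 = 217*11 = 2387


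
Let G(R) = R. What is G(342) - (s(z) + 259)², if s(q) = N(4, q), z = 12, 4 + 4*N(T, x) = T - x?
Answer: -65194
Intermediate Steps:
N(T, x) = -1 - x/4 + T/4 (N(T, x) = -1 + (T - x)/4 = -1 + (-x/4 + T/4) = -1 - x/4 + T/4)
s(q) = -q/4 (s(q) = -1 - q/4 + (¼)*4 = -1 - q/4 + 1 = -q/4)
G(342) - (s(z) + 259)² = 342 - (-¼*12 + 259)² = 342 - (-3 + 259)² = 342 - 1*256² = 342 - 1*65536 = 342 - 65536 = -65194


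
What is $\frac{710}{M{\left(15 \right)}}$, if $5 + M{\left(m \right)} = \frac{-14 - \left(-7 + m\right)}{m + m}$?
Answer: $- \frac{5325}{43} \approx -123.84$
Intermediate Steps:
$M{\left(m \right)} = -5 + \frac{-7 - m}{2 m}$ ($M{\left(m \right)} = -5 + \frac{-14 - \left(-7 + m\right)}{m + m} = -5 + \frac{-7 - m}{2 m}$)
$\frac{710}{M{\left(15 \right)}} = \frac{710}{\frac{1}{2} \cdot \frac{1}{15} \left(-7 - 165\right)} = \frac{710}{\frac{1}{2} \cdot \frac{1}{15} \left(-172\right)} = \frac{710}{- \frac{86}{15}} = 710 \left(- \frac{15}{86}\right) = - \frac{5325}{43}$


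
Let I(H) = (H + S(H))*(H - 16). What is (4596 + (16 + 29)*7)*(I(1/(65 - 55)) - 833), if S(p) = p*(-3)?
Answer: -203762301/50 ≈ -4.0752e+6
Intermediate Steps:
S(p) = -3*p
I(H) = -2*H*(-16 + H) (I(H) = (H - 3*H)*(H - 16) = (-2*H)*(-16 + H) = -2*H*(-16 + H))
(4596 + (16 + 29)*7)*(I(1/(65 - 55)) - 833) = (4596 + (16 + 29)*7)*(2*(16 - 1/(65 - 55))/(65 - 55) - 833) = (4596 + 45*7)*(2*(16 - 1/10)/10 - 833) = (4596 + 315)*(2*(⅒)*(16 - 1*⅒) - 833) = 4911*(2*(⅒)*(16 - ⅒) - 833) = 4911*(2*(⅒)*(159/10) - 833) = 4911*(159/50 - 833) = 4911*(-41491/50) = -203762301/50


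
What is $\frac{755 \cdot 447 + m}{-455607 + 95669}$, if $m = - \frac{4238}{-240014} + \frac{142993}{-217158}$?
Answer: $- \frac{8795004428570261}{9380157088393428} \approx -0.93762$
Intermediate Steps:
$m = - \frac{16700003149}{26060480106}$ ($m = \left(-4238\right) \left(- \frac{1}{240014}\right) + 142993 \left(- \frac{1}{217158}\right) = \frac{2119}{120007} - \frac{142993}{217158} = - \frac{16700003149}{26060480106} \approx -0.64082$)
$\frac{755 \cdot 447 + m}{-455607 + 95669} = \frac{755 \cdot 447 - \frac{16700003149}{26060480106}}{-455607 + 95669} = \frac{337485 - \frac{16700003149}{26060480106}}{-359938} = \frac{8795004428570261}{26060480106} \left(- \frac{1}{359938}\right) = - \frac{8795004428570261}{9380157088393428}$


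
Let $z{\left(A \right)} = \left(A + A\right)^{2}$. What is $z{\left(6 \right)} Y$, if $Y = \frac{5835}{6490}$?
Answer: $\frac{84024}{649} \approx 129.47$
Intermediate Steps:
$z{\left(A \right)} = 4 A^{2}$ ($z{\left(A \right)} = \left(2 A\right)^{2} = 4 A^{2}$)
$Y = \frac{1167}{1298}$ ($Y = 5835 \cdot \frac{1}{6490} = \frac{1167}{1298} \approx 0.89908$)
$z{\left(6 \right)} Y = 4 \cdot 6^{2} \cdot \frac{1167}{1298} = 4 \cdot 36 \cdot \frac{1167}{1298} = 144 \cdot \frac{1167}{1298} = \frac{84024}{649}$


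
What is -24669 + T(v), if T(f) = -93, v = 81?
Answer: -24762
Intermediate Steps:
-24669 + T(v) = -24669 - 93 = -24762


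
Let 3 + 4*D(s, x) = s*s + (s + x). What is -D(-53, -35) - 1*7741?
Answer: -16841/2 ≈ -8420.5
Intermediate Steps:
D(s, x) = -¾ + s/4 + x/4 + s²/4 (D(s, x) = -¾ + (s*s + (s + x))/4 = -¾ + (s² + (s + x))/4 = -¾ + (s + x + s²)/4 = -¾ + (s/4 + x/4 + s²/4) = -¾ + s/4 + x/4 + s²/4)
-D(-53, -35) - 1*7741 = -(-¾ + (¼)*(-53) + (¼)*(-35) + (¼)*(-53)²) - 1*7741 = -(-¾ - 53/4 - 35/4 + (¼)*2809) - 7741 = -(-¾ - 53/4 - 35/4 + 2809/4) - 7741 = -1*1359/2 - 7741 = -1359/2 - 7741 = -16841/2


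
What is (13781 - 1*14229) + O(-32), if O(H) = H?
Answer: -480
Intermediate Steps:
(13781 - 1*14229) + O(-32) = (13781 - 1*14229) - 32 = (13781 - 14229) - 32 = -448 - 32 = -480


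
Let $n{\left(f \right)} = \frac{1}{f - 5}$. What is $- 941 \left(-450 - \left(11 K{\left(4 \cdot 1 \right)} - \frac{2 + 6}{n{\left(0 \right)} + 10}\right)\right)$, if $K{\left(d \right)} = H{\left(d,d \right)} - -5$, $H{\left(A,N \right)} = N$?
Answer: $\frac{25276201}{49} \approx 5.1584 \cdot 10^{5}$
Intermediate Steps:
$n{\left(f \right)} = \frac{1}{-5 + f}$
$K{\left(d \right)} = 5 + d$ ($K{\left(d \right)} = d - -5 = d + 5 = 5 + d$)
$- 941 \left(-450 - \left(11 K{\left(4 \cdot 1 \right)} - \frac{2 + 6}{n{\left(0 \right)} + 10}\right)\right) = - 941 \left(-450 + \left(\frac{2 + 6}{\frac{1}{-5 + 0} + 10} - 11 \left(5 + 4 \cdot 1\right)\right)\right) = - 941 \left(-450 - \left(- \frac{8}{\frac{1}{-5} + 10} + 11 \left(5 + 4\right)\right)\right) = - 941 \left(-450 + \left(\frac{8}{- \frac{1}{5} + 10} - 99\right)\right) = - 941 \left(-450 - \left(99 - \frac{8}{\frac{49}{5}}\right)\right) = - 941 \left(-450 + \left(8 \cdot \frac{5}{49} - 99\right)\right) = - 941 \left(-450 + \left(\frac{40}{49} - 99\right)\right) = - 941 \left(-450 - \frac{4811}{49}\right) = \left(-941\right) \left(- \frac{26861}{49}\right) = \frac{25276201}{49}$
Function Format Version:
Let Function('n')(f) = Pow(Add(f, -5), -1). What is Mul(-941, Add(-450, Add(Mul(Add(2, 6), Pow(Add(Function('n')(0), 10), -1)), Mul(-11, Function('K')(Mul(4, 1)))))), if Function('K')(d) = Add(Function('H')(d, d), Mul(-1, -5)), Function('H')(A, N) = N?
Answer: Rational(25276201, 49) ≈ 5.1584e+5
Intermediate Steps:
Function('n')(f) = Pow(Add(-5, f), -1)
Function('K')(d) = Add(5, d) (Function('K')(d) = Add(d, Mul(-1, -5)) = Add(d, 5) = Add(5, d))
Mul(-941, Add(-450, Add(Mul(Add(2, 6), Pow(Add(Function('n')(0), 10), -1)), Mul(-11, Function('K')(Mul(4, 1)))))) = Mul(-941, Add(-450, Add(Mul(Add(2, 6), Pow(Add(Pow(Add(-5, 0), -1), 10), -1)), Mul(-11, Add(5, Mul(4, 1)))))) = Mul(-941, Add(-450, Add(Mul(8, Pow(Add(Pow(-5, -1), 10), -1)), Mul(-11, Add(5, 4))))) = Mul(-941, Add(-450, Add(Mul(8, Pow(Add(Rational(-1, 5), 10), -1)), Mul(-11, 9)))) = Mul(-941, Add(-450, Add(Mul(8, Pow(Rational(49, 5), -1)), -99))) = Mul(-941, Add(-450, Add(Mul(8, Rational(5, 49)), -99))) = Mul(-941, Add(-450, Add(Rational(40, 49), -99))) = Mul(-941, Add(-450, Rational(-4811, 49))) = Mul(-941, Rational(-26861, 49)) = Rational(25276201, 49)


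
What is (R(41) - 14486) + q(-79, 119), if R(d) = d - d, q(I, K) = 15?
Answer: -14471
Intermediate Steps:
R(d) = 0
(R(41) - 14486) + q(-79, 119) = (0 - 14486) + 15 = -14486 + 15 = -14471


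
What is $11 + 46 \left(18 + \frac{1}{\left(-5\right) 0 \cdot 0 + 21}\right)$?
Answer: $\frac{17665}{21} \approx 841.19$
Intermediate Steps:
$11 + 46 \left(18 + \frac{1}{\left(-5\right) 0 \cdot 0 + 21}\right) = 11 + 46 \left(18 + \frac{1}{0 \cdot 0 + 21}\right) = 11 + 46 \left(18 + \frac{1}{0 + 21}\right) = 11 + 46 \left(18 + \frac{1}{21}\right) = 11 + 46 \cdot \frac{379}{21} = 11 + \frac{17434}{21} = \frac{17665}{21}$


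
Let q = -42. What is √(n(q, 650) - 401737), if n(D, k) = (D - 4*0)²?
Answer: I*√399973 ≈ 632.43*I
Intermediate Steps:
n(D, k) = D² (n(D, k) = (D + 0)² = D²)
√(n(q, 650) - 401737) = √((-42)² - 401737) = √(1764 - 401737) = √(-399973) = I*√399973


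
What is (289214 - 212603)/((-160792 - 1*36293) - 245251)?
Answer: -76611/442336 ≈ -0.17320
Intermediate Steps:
(289214 - 212603)/((-160792 - 1*36293) - 245251) = 76611/((-160792 - 36293) - 245251) = 76611/(-197085 - 245251) = 76611/(-442336) = 76611*(-1/442336) = -76611/442336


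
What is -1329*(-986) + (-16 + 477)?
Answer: 1310855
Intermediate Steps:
-1329*(-986) + (-16 + 477) = 1310394 + 461 = 1310855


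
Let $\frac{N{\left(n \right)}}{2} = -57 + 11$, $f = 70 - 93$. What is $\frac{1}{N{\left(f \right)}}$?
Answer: $- \frac{1}{92} \approx -0.01087$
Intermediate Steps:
$f = -23$ ($f = 70 - 93 = -23$)
$N{\left(n \right)} = -92$ ($N{\left(n \right)} = 2 \left(-57 + 11\right) = 2 \left(-46\right) = -92$)
$\frac{1}{N{\left(f \right)}} = \frac{1}{-92} = - \frac{1}{92}$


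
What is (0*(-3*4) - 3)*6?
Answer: -18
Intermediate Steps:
(0*(-3*4) - 3)*6 = (0*(-12) - 3)*6 = (0 - 3)*6 = -3*6 = -18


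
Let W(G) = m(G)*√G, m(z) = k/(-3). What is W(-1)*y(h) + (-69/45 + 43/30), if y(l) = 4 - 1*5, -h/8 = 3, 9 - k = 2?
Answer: -⅒ + 7*I/3 ≈ -0.1 + 2.3333*I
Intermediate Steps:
k = 7 (k = 9 - 1*2 = 9 - 2 = 7)
h = -24 (h = -8*3 = -24)
y(l) = -1 (y(l) = 4 - 5 = -1)
m(z) = -7/3 (m(z) = 7/(-3) = 7*(-⅓) = -7/3)
W(G) = -7*√G/3
W(-1)*y(h) + (-69/45 + 43/30) = -7*I/3*(-1) + (-69/45 + 43/30) = -7*I/3*(-1) + (-69*1/45 + 43*(1/30)) = 7*I/3 + (-23/15 + 43/30) = 7*I/3 - ⅒ = -⅒ + 7*I/3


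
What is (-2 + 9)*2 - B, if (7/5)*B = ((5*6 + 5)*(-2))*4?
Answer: 214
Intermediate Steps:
B = -200 (B = 5*(((5*6 + 5)*(-2))*4)/7 = 5*(((30 + 5)*(-2))*4)/7 = 5*((35*(-2))*4)/7 = 5*(-70*4)/7 = (5/7)*(-280) = -200)
(-2 + 9)*2 - B = (-2 + 9)*2 - 1*(-200) = 7*2 + 200 = 14 + 200 = 214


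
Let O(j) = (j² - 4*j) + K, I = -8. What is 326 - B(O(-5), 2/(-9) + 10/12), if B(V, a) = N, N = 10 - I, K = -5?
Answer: 308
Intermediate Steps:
N = 18 (N = 10 - 1*(-8) = 10 + 8 = 18)
O(j) = -5 + j² - 4*j (O(j) = (j² - 4*j) - 5 = -5 + j² - 4*j)
B(V, a) = 18
326 - B(O(-5), 2/(-9) + 10/12) = 326 - 1*18 = 326 - 18 = 308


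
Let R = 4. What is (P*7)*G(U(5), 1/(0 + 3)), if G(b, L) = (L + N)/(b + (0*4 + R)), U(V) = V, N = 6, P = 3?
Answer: 133/9 ≈ 14.778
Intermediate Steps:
G(b, L) = (6 + L)/(4 + b) (G(b, L) = (L + 6)/(b + (0*4 + 4)) = (6 + L)/(b + (0 + 4)) = (6 + L)/(b + 4) = (6 + L)/(4 + b))
(P*7)*G(U(5), 1/(0 + 3)) = (3*7)*((6 + 1/(0 + 3))/(4 + 5)) = 21*((6 + 1/3)/9) = 21*((6 + ⅓)/9) = 21*((⅑)*(19/3)) = 21*(19/27) = 133/9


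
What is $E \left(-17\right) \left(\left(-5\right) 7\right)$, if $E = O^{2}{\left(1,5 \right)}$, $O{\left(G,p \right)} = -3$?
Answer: $5355$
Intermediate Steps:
$E = 9$ ($E = \left(-3\right)^{2} = 9$)
$E \left(-17\right) \left(\left(-5\right) 7\right) = 9 \left(-17\right) \left(\left(-5\right) 7\right) = \left(-153\right) \left(-35\right) = 5355$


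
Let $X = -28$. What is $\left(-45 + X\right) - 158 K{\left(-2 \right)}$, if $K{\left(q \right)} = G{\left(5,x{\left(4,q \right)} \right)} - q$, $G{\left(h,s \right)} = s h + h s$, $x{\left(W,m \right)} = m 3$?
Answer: $9091$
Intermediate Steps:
$x{\left(W,m \right)} = 3 m$
$G{\left(h,s \right)} = 2 h s$ ($G{\left(h,s \right)} = h s + h s = 2 h s$)
$K{\left(q \right)} = 29 q$ ($K{\left(q \right)} = 2 \cdot 5 \cdot 3 q - q = 30 q - q = 29 q$)
$\left(-45 + X\right) - 158 K{\left(-2 \right)} = \left(-45 - 28\right) - 158 \cdot 29 \left(-2\right) = -73 - -9164 = -73 + 9164 = 9091$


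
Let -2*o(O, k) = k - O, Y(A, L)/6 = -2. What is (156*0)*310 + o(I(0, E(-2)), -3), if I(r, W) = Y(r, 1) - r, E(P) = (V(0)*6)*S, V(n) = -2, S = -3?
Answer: -9/2 ≈ -4.5000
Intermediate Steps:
Y(A, L) = -12 (Y(A, L) = 6*(-2) = -12)
E(P) = 36 (E(P) = -2*6*(-3) = -12*(-3) = 36)
I(r, W) = -12 - r
o(O, k) = O/2 - k/2 (o(O, k) = -(k - O)/2 = O/2 - k/2)
(156*0)*310 + o(I(0, E(-2)), -3) = (156*0)*310 + ((-12 - 1*0)/2 - ½*(-3)) = 0*310 + ((-12 + 0)/2 + 3/2) = 0 + ((½)*(-12) + 3/2) = 0 + (-6 + 3/2) = 0 - 9/2 = -9/2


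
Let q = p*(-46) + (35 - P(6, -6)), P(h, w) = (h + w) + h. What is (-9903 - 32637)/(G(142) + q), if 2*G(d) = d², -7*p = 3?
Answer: -59556/14183 ≈ -4.1991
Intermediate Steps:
p = -3/7 (p = -⅐*3 = -3/7 ≈ -0.42857)
G(d) = d²/2
P(h, w) = w + 2*h
q = 341/7 (q = -3/7*(-46) + (35 - (-6 + 2*6)) = 138/7 + (35 - (-6 + 12)) = 138/7 + (35 - 1*6) = 138/7 + (35 - 6) = 138/7 + 29 = 341/7 ≈ 48.714)
(-9903 - 32637)/(G(142) + q) = (-9903 - 32637)/((½)*142² + 341/7) = -42540/((½)*20164 + 341/7) = -42540/(10082 + 341/7) = -42540/70915/7 = -42540*7/70915 = -59556/14183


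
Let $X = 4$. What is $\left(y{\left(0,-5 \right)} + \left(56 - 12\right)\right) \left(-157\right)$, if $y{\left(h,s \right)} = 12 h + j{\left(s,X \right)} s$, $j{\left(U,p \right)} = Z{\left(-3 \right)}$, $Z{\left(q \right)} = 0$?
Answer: $-6908$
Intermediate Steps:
$j{\left(U,p \right)} = 0$
$y{\left(h,s \right)} = 12 h$ ($y{\left(h,s \right)} = 12 h + 0 s = 12 h + 0 = 12 h$)
$\left(y{\left(0,-5 \right)} + \left(56 - 12\right)\right) \left(-157\right) = \left(12 \cdot 0 + \left(56 - 12\right)\right) \left(-157\right) = \left(0 + 44\right) \left(-157\right) = 44 \left(-157\right) = -6908$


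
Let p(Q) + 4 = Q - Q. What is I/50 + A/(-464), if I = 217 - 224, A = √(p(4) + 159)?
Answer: -7/50 - √155/464 ≈ -0.16683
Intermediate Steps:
p(Q) = -4 (p(Q) = -4 + (Q - Q) = -4 + 0 = -4)
A = √155 (A = √(-4 + 159) = √155 ≈ 12.450)
I = -7
I/50 + A/(-464) = -7/50 + √155/(-464) = -7*1/50 + √155*(-1/464) = -7/50 - √155/464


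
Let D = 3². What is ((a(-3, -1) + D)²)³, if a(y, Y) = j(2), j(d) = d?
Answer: 1771561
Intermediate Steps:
a(y, Y) = 2
D = 9
((a(-3, -1) + D)²)³ = ((2 + 9)²)³ = (11²)³ = 121³ = 1771561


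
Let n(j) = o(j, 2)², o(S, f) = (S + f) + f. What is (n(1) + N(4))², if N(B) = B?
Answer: 841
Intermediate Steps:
o(S, f) = S + 2*f
n(j) = (4 + j)² (n(j) = (j + 2*2)² = (j + 4)² = (4 + j)²)
(n(1) + N(4))² = ((4 + 1)² + 4)² = (5² + 4)² = (25 + 4)² = 29² = 841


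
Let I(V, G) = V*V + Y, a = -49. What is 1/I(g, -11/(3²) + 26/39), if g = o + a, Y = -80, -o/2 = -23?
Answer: -1/71 ≈ -0.014085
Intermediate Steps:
o = 46 (o = -2*(-23) = 46)
g = -3 (g = 46 - 49 = -3)
I(V, G) = -80 + V² (I(V, G) = V*V - 80 = V² - 80 = -80 + V²)
1/I(g, -11/(3²) + 26/39) = 1/(-80 + (-3)²) = 1/(-80 + 9) = 1/(-71) = -1/71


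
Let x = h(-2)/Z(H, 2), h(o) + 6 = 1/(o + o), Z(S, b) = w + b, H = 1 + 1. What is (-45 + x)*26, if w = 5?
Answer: -16705/14 ≈ -1193.2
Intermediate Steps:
H = 2
Z(S, b) = 5 + b
h(o) = -6 + 1/(2*o) (h(o) = -6 + 1/(o + o) = -6 + 1/(2*o))
x = -25/28 (x = (-6 + (½)/(-2))/(5 + 2) = (-6 + (½)*(-½))/7 = (-6 - ¼)*(⅐) = -25/4*⅐ = -25/28 ≈ -0.89286)
(-45 + x)*26 = (-45 - 25/28)*26 = -1285/28*26 = -16705/14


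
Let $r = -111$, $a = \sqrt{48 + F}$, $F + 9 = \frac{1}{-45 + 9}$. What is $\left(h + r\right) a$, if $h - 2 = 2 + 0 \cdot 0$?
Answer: $- \frac{107 \sqrt{1403}}{6} \approx -667.98$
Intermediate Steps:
$h = 4$ ($h = 2 + \left(2 + 0 \cdot 0\right) = 2 + \left(2 + 0\right) = 2 + 2 = 4$)
$F = - \frac{325}{36}$ ($F = -9 + \frac{1}{-45 + 9} = -9 + \frac{1}{-36} = -9 - \frac{1}{36} = - \frac{325}{36} \approx -9.0278$)
$a = \frac{\sqrt{1403}}{6}$ ($a = \sqrt{48 - \frac{325}{36}} = \sqrt{\frac{1403}{36}} = \frac{\sqrt{1403}}{6} \approx 6.2428$)
$\left(h + r\right) a = \left(4 - 111\right) \frac{\sqrt{1403}}{6} = - 107 \frac{\sqrt{1403}}{6} = - \frac{107 \sqrt{1403}}{6}$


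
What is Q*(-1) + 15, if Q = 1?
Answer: 14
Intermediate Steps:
Q*(-1) + 15 = 1*(-1) + 15 = -1 + 15 = 14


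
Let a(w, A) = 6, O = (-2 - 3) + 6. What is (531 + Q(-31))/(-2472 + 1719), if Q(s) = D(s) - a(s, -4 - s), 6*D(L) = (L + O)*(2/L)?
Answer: -16285/23343 ≈ -0.69764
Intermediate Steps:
O = 1 (O = -5 + 6 = 1)
D(L) = (1 + L)/(3*L) (D(L) = ((L + 1)*(2/L))/6 = ((1 + L)*(2/L))/6 = (2*(1 + L)/L)/6 = (1 + L)/(3*L))
Q(s) = -6 + (1 + s)/(3*s) (Q(s) = (1 + s)/(3*s) - 1*6 = (1 + s)/(3*s) - 6 = -6 + (1 + s)/(3*s))
(531 + Q(-31))/(-2472 + 1719) = (531 + (1/3)*(1 - 17*(-31))/(-31))/(-2472 + 1719) = (531 + (1/3)*(-1/31)*(1 + 527))/(-753) = (531 + (1/3)*(-1/31)*528)*(-1/753) = (531 - 176/31)*(-1/753) = (16285/31)*(-1/753) = -16285/23343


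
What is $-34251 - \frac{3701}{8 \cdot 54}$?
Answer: $- \frac{14800133}{432} \approx -34260.0$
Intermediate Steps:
$-34251 - \frac{3701}{8 \cdot 54} = -34251 - \frac{3701}{432} = - \frac{14800133}{432}$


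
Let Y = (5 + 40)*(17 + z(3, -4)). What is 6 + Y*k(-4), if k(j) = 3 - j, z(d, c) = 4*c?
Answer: 321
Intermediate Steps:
Y = 45 (Y = (5 + 40)*(17 + 4*(-4)) = 45*(17 - 16) = 45*1 = 45)
6 + Y*k(-4) = 6 + 45*(3 - 1*(-4)) = 6 + 45*(3 + 4) = 6 + 45*7 = 6 + 315 = 321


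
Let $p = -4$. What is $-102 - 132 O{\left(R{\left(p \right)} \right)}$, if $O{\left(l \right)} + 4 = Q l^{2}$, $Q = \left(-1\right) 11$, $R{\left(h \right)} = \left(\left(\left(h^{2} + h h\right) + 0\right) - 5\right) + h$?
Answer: $768534$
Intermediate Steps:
$R{\left(h \right)} = -5 + h + 2 h^{2}$ ($R{\left(h \right)} = \left(\left(\left(h^{2} + h^{2}\right) + 0\right) - 5\right) + h = \left(\left(2 h^{2} + 0\right) - 5\right) + h = \left(2 h^{2} - 5\right) + h = \left(-5 + 2 h^{2}\right) + h = -5 + h + 2 h^{2}$)
$Q = -11$
$O{\left(l \right)} = -4 - 11 l^{2}$
$-102 - 132 O{\left(R{\left(p \right)} \right)} = -102 - 132 \left(-4 - 11 \left(-5 - 4 + 2 \left(-4\right)^{2}\right)^{2}\right) = -102 - 132 \left(-4 - 11 \left(-5 - 4 + 2 \cdot 16\right)^{2}\right) = -102 - 132 \left(-4 - 11 \left(-5 - 4 + 32\right)^{2}\right) = -102 - 132 \left(-4 - 11 \cdot 23^{2}\right) = -102 - 132 \left(-4 - 5819\right) = -102 - -768636 = -102 + 768636 = 768534$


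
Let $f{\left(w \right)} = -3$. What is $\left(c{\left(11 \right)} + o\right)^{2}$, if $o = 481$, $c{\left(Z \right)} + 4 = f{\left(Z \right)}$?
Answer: $224676$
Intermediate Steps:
$c{\left(Z \right)} = -7$ ($c{\left(Z \right)} = -4 - 3 = -7$)
$\left(c{\left(11 \right)} + o\right)^{2} = \left(-7 + 481\right)^{2} = 474^{2} = 224676$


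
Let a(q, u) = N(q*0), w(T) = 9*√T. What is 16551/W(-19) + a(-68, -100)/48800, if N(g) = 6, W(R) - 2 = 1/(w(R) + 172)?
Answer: 2800795570527/339379600 + 16551*I*√19/13909 ≈ 8252.7 + 5.1869*I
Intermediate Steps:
W(R) = 2 + 1/(172 + 9*√R) (W(R) = 2 + 1/(9*√R + 172) = 2 + 1/(172 + 9*√R))
a(q, u) = 6
16551/W(-19) + a(-68, -100)/48800 = 16551/((3*(115 + 6*√(-19))/(172 + 9*√(-19)))) + 6/48800 = 16551/((3*(115 + 6*(I*√19))/(172 + 9*(I*√19)))) + 6*(1/48800) = 16551/((3*(115 + 6*I*√19)/(172 + 9*I*√19))) + 3/24400 = 16551*((172 + 9*I*√19)/(3*(115 + 6*I*√19))) + 3/24400 = 5517*(172 + 9*I*√19)/(115 + 6*I*√19) + 3/24400 = 3/24400 + 5517*(172 + 9*I*√19)/(115 + 6*I*√19)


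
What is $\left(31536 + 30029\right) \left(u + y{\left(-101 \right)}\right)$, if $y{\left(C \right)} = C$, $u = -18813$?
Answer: $-1164440410$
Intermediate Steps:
$\left(31536 + 30029\right) \left(u + y{\left(-101 \right)}\right) = \left(31536 + 30029\right) \left(-18813 - 101\right) = 61565 \left(-18914\right) = -1164440410$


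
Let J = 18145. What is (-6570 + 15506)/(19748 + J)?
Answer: 8936/37893 ≈ 0.23582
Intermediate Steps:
(-6570 + 15506)/(19748 + J) = (-6570 + 15506)/(19748 + 18145) = 8936/37893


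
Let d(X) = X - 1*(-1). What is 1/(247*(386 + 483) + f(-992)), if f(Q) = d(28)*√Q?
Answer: 214643/46072451721 - 116*I*√62/46072451721 ≈ 4.6588e-6 - 1.9825e-8*I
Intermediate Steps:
d(X) = 1 + X (d(X) = X + 1 = 1 + X)
f(Q) = 29*√Q (f(Q) = (1 + 28)*√Q = 29*√Q)
1/(247*(386 + 483) + f(-992)) = 1/(247*(386 + 483) + 29*√(-992)) = 1/(247*869 + 29*(4*I*√62)) = 1/(214643 + 116*I*√62)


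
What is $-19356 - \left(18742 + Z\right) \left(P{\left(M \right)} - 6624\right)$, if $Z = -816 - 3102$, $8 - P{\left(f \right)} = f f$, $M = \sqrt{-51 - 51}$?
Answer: $96544180$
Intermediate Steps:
$M = i \sqrt{102}$ ($M = \sqrt{-102} = i \sqrt{102} \approx 10.1 i$)
$P{\left(f \right)} = 8 - f^{2}$ ($P{\left(f \right)} = 8 - f f = 8 - f^{2}$)
$Z = -3918$
$-19356 - \left(18742 + Z\right) \left(P{\left(M \right)} - 6624\right) = -19356 - \left(18742 - 3918\right) \left(\left(8 - \left(i \sqrt{102}\right)^{2}\right) - 6624\right) = -19356 - 14824 \left(\left(8 - -102\right) - 6624\right) = -19356 - 14824 \left(\left(8 + 102\right) - 6624\right) = -19356 - 14824 \left(110 - 6624\right) = -19356 - 14824 \left(-6514\right) = -19356 - -96563536 = -19356 + 96563536 = 96544180$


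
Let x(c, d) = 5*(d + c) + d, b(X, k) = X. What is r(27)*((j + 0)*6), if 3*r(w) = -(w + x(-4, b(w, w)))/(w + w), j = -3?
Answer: 169/9 ≈ 18.778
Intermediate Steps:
x(c, d) = 5*c + 6*d (x(c, d) = 5*(c + d) + d = (5*c + 5*d) + d = 5*c + 6*d)
r(w) = -(-20 + 7*w)/(6*w) (r(w) = (-(w + (5*(-4) + 6*w))/(w + w))/3 = (-(w + (-20 + 6*w))/(2*w))/3 = (-(-20 + 7*w)*1/(2*w))/3 = (-(-20 + 7*w)/(2*w))/3 = -(-20 + 7*w)/(6*w))
r(27)*((j + 0)*6) = ((⅙)*(20 - 7*27)/27)*((-3 + 0)*6) = ((⅙)*(1/27)*(20 - 189))*(-3*6) = ((⅙)*(1/27)*(-169))*(-18) = -169/162*(-18) = 169/9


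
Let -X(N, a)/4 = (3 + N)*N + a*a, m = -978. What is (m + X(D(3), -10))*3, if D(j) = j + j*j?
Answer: -6294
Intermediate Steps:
D(j) = j + j²
X(N, a) = -4*a² - 4*N*(3 + N) (X(N, a) = -4*((3 + N)*N + a*a) = -4*(N*(3 + N) + a²) = -4*(a² + N*(3 + N)) = -4*a² - 4*N*(3 + N))
(m + X(D(3), -10))*3 = (-978 + (-36*(1 + 3) - 4*9*(1 + 3)² - 4*(-10)²))*3 = (-978 + (-36*4 - 4*(3*4)² - 4*100))*3 = (-978 + (-12*12 - 4*12² - 400))*3 = (-978 + (-144 - 4*144 - 400))*3 = (-978 + (-144 - 576 - 400))*3 = (-978 - 1120)*3 = -2098*3 = -6294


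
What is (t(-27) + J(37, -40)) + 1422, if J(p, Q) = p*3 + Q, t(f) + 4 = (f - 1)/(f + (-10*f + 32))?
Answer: 409447/275 ≈ 1488.9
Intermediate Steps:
t(f) = -4 + (-1 + f)/(32 - 9*f) (t(f) = -4 + (f - 1)/(f + (-10*f + 32)) = -4 + (-1 + f)/(f + (32 - 10*f)) = -4 + (-1 + f)/(32 - 9*f))
J(p, Q) = Q + 3*p (J(p, Q) = 3*p + Q = Q + 3*p)
(t(-27) + J(37, -40)) + 1422 = ((129 - 37*(-27))/(-32 + 9*(-27)) + (-40 + 3*37)) + 1422 = ((129 + 999)/(-32 - 243) + (-40 + 111)) + 1422 = (1128/(-275) + 71) + 1422 = (-1/275*1128 + 71) + 1422 = (-1128/275 + 71) + 1422 = 18397/275 + 1422 = 409447/275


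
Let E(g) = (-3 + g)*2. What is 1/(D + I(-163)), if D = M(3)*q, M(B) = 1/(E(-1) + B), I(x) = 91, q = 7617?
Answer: -5/7162 ≈ -0.00069813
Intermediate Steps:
E(g) = -6 + 2*g
M(B) = 1/(-8 + B) (M(B) = 1/((-6 + 2*(-1)) + B) = 1/((-6 - 2) + B) = 1/(-8 + B))
D = -7617/5 (D = 7617/(-8 + 3) = 7617/(-5) = -⅕*7617 = -7617/5 ≈ -1523.4)
1/(D + I(-163)) = 1/(-7617/5 + 91) = 1/(-7162/5) = -5/7162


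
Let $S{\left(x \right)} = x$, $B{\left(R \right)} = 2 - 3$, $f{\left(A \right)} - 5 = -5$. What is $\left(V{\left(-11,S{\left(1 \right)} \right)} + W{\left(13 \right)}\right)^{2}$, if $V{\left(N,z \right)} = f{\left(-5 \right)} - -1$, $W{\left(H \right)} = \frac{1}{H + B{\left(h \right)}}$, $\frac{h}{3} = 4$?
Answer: $\frac{169}{144} \approx 1.1736$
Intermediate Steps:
$h = 12$ ($h = 3 \cdot 4 = 12$)
$f{\left(A \right)} = 0$ ($f{\left(A \right)} = 5 - 5 = 0$)
$B{\left(R \right)} = -1$
$W{\left(H \right)} = \frac{1}{-1 + H}$ ($W{\left(H \right)} = \frac{1}{H - 1} = \frac{1}{-1 + H}$)
$V{\left(N,z \right)} = 1$ ($V{\left(N,z \right)} = 0 - -1 = 0 + 1 = 1$)
$\left(V{\left(-11,S{\left(1 \right)} \right)} + W{\left(13 \right)}\right)^{2} = \left(1 + \frac{1}{-1 + 13}\right)^{2} = \left(1 + \frac{1}{12}\right)^{2} = \left(\frac{13}{12}\right)^{2} = \frac{169}{144}$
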